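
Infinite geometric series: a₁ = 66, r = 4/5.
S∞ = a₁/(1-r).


S∞ = a₁/(1-r) = 66/(1 - 4/5)
= 66/(1/5)
= 330

S∞ = 330


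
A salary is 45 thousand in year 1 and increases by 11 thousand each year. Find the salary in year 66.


aₙ = a₁ + (n-1)d
= 45 + (66-1)×11
= 45 + 715
= 760

a_66 = 760


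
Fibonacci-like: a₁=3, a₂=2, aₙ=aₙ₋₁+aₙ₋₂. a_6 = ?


Computing iteratively: 3, 2, 5, 7, 12, 19
a_6 = 19

a_6 = 19


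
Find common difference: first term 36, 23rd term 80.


d = (aₙ - a₁)/(n-1)
= (80 - 36)/(23-1)
= 44/22 = 2

d = 2


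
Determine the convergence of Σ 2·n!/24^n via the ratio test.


aₙ = 2·n!/24^n
a_{n+1}/aₙ = (n+1)!/24^(n+1) × 24^n/n!  (constant 2 cancels)
= (n+1)/24
L = lim(n→∞) (n+1)/24 = ∞
L > 1 → series DIVERGES

Diverges (ratio test: L = ∞ > 1)


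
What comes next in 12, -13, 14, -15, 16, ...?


Pattern: alternating sign, magnitude arithmetic (d=1)
Terms: 12, -13, 14, -15, 16
Next term = -17

Next term = -17


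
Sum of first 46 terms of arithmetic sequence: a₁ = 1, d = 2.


aₙ = 1 + (46-1)×2 = 91
Sₙ = n(a₁+aₙ)/2 = 46×(1+91)/2
= 46×92/2 = 2116

S_46 = 2116


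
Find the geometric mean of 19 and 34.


GM = √(19×34) = √646 = 25.4165

GM = 25.4165


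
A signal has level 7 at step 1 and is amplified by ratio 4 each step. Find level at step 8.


aₙ = a₁·r^(n-1)
= 7×4^7
= 7×16384
= 114688

a_8 = 114688


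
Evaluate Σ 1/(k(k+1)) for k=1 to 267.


1/(k(k+1)) = 1/k - 1/(k+1) (partial fractions)
Telescoping: Σ = 1 - 1/268 = 267/268

Sum = 267/268


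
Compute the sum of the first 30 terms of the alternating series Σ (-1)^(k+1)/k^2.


S = 1 - 1/4 + 1/9 - 1/16 + 1/25 - 1/36 + 1/49 - 1/64 ± ...
= 0.8219
(Full series converges to +π²/12 ≈ +0.8225)

S_30 = 0.8219


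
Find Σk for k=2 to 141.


Σₖ₌2^141 k = Σₖ₌₁^141 k − Σₖ₌₁^1 k
= 141·142/2 − 1·2/2
= 10011 − 1 = 10010

Σk = 10010


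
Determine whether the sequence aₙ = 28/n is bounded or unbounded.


a₁ = 28, a₂ = 28/2, a₃ = 28/3, ...
0 < aₙ ≤ 28 for all n ≥ 1
Lower bound: 0, Upper bound: 28
The sequence IS bounded

Bounded (0 < aₙ ≤ 28)


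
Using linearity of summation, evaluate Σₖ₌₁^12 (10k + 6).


Σ(10k+6) = 10·Σk + 6·n
= 10·78 + 6·12
= 780 + 72 = 852

Σ = 852


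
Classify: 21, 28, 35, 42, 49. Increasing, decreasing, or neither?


Differences: 7, 7, 7, 7
All differences > 0 → strictly INCREASING

Monotonically increasing


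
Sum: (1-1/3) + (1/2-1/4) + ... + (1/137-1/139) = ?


Telescoping with gap 2: two head and two tail terms survive.
= (1 + 1/2) - (1/138 + 1/139)
= 3/2 - 1/138 - 1/139 = 14248/9591

Sum = 14248/9591


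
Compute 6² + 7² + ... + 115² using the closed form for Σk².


Σₖ₌6^115 k² = Σₖ₌₁^115 k² − Σₖ₌₁^5 k²
= 115·116·231/6 − 5·6·11/6
= 513590 − 55 = 513535

Σk² = 513535


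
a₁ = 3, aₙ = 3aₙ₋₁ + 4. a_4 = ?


Computing step by step:
a_1 = 3
a_2 = 13
a_3 = 43
a_4 = 133


a_4 = 133


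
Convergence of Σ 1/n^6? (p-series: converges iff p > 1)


p-series test: Σ c/n^p converges if p > 1, diverges if p ≤ 1 (constant c > 0 doesn't affect convergence).
p = 6
6 > 1 → CONVERGES

Converges (p = 6 > 1)


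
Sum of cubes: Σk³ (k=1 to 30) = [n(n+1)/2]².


n(n+1)/2 = 30×31/2 = 465
Σk³ = 465² = 216225

Σk³ = 216225


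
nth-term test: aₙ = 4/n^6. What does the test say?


lim(n→∞) 4/n^6 = 0
lim aₙ = 0 → nth-term test is INCONCLUSIVE
(Need other tests; this is actually a convergent p-series with p=6 > 1)

Inconclusive (lim aₙ = 0; need another test)


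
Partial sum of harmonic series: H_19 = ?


H_19 = 1/1 + 1/2 + 1/3 + ... + 1/19
= 275295799/77597520
≈ 3.5477

H_19 = 275295799/77597520 ≈ 3.5477


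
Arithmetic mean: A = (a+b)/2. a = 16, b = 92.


AM = (16 + 92)/2 = 108/2 = 54

AM = 54


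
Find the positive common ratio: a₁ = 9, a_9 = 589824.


r^(n-1) = aₙ/a₁
r^8 = 589824/9 = 65536
r = 65536^(1/8)
= ±4; taking r > 0 gives r = 4

r = 4


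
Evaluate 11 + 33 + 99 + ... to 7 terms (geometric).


Sₙ = 11×(3^7 - 1)/(3 - 1)
= 11×(2187 - 1)/2
= 11×2186/2
= 12023

S_7 = 12023


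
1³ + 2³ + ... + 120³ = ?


n(n+1)/2 = 120×121/2 = 7260
Σk³ = 7260² = 52707600

Σk³ = 52707600


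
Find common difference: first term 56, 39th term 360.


d = (aₙ - a₁)/(n-1)
= (360 - 56)/(39-1)
= 304/38 = 8

d = 8


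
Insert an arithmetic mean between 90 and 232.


AM = (90 + 232)/2 = 322/2 = 161

AM = 161


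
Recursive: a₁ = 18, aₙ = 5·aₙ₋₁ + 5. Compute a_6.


Computing step by step:
a_1 = 18
a_2 = 95
a_3 = 480
a_4 = 2405
a_5 = 12030
a_6 = 60155


a_6 = 60155


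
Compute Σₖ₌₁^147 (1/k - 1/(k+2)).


Telescoping with gap 2: two head and two tail terms survive.
= (1 + 1/2) - (1/148 + 1/149)
= 3/2 - 1/148 - 1/149 = 32781/22052

Sum = 32781/22052


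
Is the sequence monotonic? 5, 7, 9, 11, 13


Differences: 2, 2, 2, 2
All differences > 0 → strictly INCREASING

Monotonically increasing


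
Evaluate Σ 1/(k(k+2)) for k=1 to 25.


1/(k(k+2)) = (1/2)·(1/k - 1/(k+2)) (partial fractions)
Telescoping: Σ = (1/2)·(1 + 1/2 - 1/26 - 1/27) = 250/351

Sum = 250/351


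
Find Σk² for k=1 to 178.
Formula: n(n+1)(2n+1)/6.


n = 178
n(n+1)(2n+1)/6 = 178×179×357/6
= 11374734/6 = 1895789

Σk² = 1895789


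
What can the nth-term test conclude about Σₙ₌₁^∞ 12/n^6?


lim(n→∞) 12/n^6 = 0
lim aₙ = 0 → nth-term test is INCONCLUSIVE
(Need other tests; this is actually a convergent p-series with p=6 > 1)

Inconclusive (lim aₙ = 0; need another test)


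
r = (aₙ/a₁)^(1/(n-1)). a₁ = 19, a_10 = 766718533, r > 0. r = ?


r^(n-1) = aₙ/a₁
r^9 = 766718533/19 = 40353607
r = 40353607^(1/9)
= 7

r = 7


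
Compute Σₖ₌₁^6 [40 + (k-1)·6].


aₙ = 40 + (6-1)×6 = 70
Sₙ = n(a₁+aₙ)/2 = 6×(40+70)/2
= 6×110/2 = 330

S_6 = 330


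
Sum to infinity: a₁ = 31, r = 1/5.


S∞ = a₁/(1-r) = 31/(1 - 1/5)
= 31/(4/5)
= 155/4

S∞ = 155/4


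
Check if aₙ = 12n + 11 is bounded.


aₙ = 12n + 11 → as n→∞, aₙ→∞
No finite upper bound exists
The sequence is UNBOUNDED

Unbounded (aₙ → ∞ as n → ∞)


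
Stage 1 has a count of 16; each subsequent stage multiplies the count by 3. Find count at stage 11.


aₙ = a₁·r^(n-1)
= 16×3^10
= 16×59049
= 944784

a_11 = 944784


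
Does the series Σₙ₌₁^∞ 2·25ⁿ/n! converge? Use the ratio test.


aₙ = 2·25^n/n!
a_{n+1}/aₙ = 25^(n+1)/(n+1)! × n!/25^n  (constant 2 cancels)
= 25/(n+1)
L = lim(n→∞) 25/(n+1) = 0
L < 1 → series CONVERGES

Converges (ratio test: L = 0 < 1)


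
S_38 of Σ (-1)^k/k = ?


S = -1 + 1/2 - 1/3 + 1/4 - 1/5 + 1/6 - 1/7 + 1/8 ± ...
= -0.6802
(Full series converges to -ln(2) ≈ -0.6931)

S_38 = -0.6802


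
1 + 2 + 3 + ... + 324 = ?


n(n+1)/2 = 324×325/2 = 105300/2 = 52650

Σk = 52650


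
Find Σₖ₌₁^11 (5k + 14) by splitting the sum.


Σ(5k+14) = 5·Σk + 14·n
= 5·66 + 14·11
= 330 + 154 = 484

Σ = 484


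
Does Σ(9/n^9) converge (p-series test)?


p-series test: Σ c/n^p converges if p > 1, diverges if p ≤ 1 (constant c > 0 doesn't affect convergence).
p = 9
9 > 1 → CONVERGES

Converges (p = 9 > 1)


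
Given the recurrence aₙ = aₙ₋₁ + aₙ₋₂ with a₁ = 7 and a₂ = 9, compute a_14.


Computing iteratively: 7, 9, 16, 25, 41, 66, 107, 173, 280, 453, 733, 1186, ...
a_14 = 3105

a_14 = 3105


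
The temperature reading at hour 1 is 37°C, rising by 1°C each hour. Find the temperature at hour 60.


aₙ = a₁ + (n-1)d
= 37 + (60-1)×1
= 37 + 59
= 96

a_60 = 96


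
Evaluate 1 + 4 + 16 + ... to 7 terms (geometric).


Sₙ = 1×(4^7 - 1)/(4 - 1)
= 1×(16384 - 1)/3
= 1×16383/3
= 5461

S_7 = 5461


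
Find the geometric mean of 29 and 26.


GM = √(29×26) = √754 = 27.4591

GM = 27.4591


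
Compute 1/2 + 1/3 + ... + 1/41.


Σₖ₌2^41 1/k = 1/2 + 1/3 + 1/4 + ... + 1/41
= 65776471966898333/19914562703599200
≈ 3.3029

Sum = 65776471966898333/19914562703599200 ≈ 3.3029


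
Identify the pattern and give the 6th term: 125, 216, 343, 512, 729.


Pattern: perfect cubes: n³
Terms: 125, 216, 343, 512, 729
Next term = 1000

Next term = 1000


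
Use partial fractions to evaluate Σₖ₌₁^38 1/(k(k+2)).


1/(k(k+2)) = (1/2)·(1/k - 1/(k+2)) (partial fractions)
Telescoping: Σ = (1/2)·(1 + 1/2 - 1/39 - 1/40) = 2261/3120

Sum = 2261/3120


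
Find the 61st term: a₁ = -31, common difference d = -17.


aₙ = a₁ + (n-1)d
= -31 + (61-1)×-17
= -31 - 1020
= -1051

a_61 = -1051


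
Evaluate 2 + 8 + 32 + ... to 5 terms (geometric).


Sₙ = 2×(4^5 - 1)/(4 - 1)
= 2×(1024 - 1)/3
= 2×1023/3
= 682

S_5 = 682


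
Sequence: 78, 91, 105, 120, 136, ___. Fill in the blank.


Pattern: triangular numbers: n(n+1)/2
Terms: 78, 91, 105, 120, 136
Next term = 153

Next term = 153


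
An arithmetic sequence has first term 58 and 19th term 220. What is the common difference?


d = (aₙ - a₁)/(n-1)
= (220 - 58)/(19-1)
= 162/18 = 9

d = 9


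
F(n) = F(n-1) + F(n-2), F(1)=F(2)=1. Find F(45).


Fibonacci sequence: 1, 1, 2, 3, 5, 8, 13, 21, 34, 55, 89, ...
F(45) = 1134903170

F(45) = 1134903170


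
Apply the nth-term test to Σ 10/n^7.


lim(n→∞) 10/n^7 = 0
lim aₙ = 0 → nth-term test is INCONCLUSIVE
(Need other tests; this is actually a convergent p-series with p=7 > 1)

Inconclusive (lim aₙ = 0; need another test)


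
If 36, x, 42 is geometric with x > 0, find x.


GM = √(36×42) = √1512 = 38.8844

GM = 38.8844


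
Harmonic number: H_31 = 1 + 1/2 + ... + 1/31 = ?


H_31 = 1/1 + 1/2 + 1/3 + ... + 1/31
= 290774257297357/72201776446800
≈ 4.0272

H_31 = 290774257297357/72201776446800 ≈ 4.0272


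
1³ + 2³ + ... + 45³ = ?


n(n+1)/2 = 45×46/2 = 1035
Σk³ = 1035² = 1071225

Σk³ = 1071225


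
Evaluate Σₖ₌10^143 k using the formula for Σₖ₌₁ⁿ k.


Σₖ₌10^143 k = Σₖ₌₁^143 k − Σₖ₌₁^9 k
= 143·144/2 − 9·10/2
= 10296 − 45 = 10251

Σk = 10251


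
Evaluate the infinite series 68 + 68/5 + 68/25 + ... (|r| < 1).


S∞ = a₁/(1-r) = 68/(1 - 1/5)
= 68/(4/5)
= 85

S∞ = 85


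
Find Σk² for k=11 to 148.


Σₖ₌11^148 k² = Σₖ₌₁^148 k² − Σₖ₌₁^10 k²
= 148·149·297/6 − 10·11·21/6
= 1091574 − 385 = 1091189

Σk² = 1091189


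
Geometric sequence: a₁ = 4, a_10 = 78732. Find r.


r^(n-1) = aₙ/a₁
r^9 = 78732/4 = 19683
r = 19683^(1/9)
= 3

r = 3


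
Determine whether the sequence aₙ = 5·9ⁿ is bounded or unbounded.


aₙ = 5·9ⁿ → as n→∞, aₙ→∞ (since base 9 > 1)
No finite upper bound exists
The sequence is UNBOUNDED

Unbounded (aₙ → ∞ as n → ∞)


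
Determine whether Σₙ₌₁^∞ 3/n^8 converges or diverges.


p-series test: Σ c/n^p converges if p > 1, diverges if p ≤ 1 (constant c > 0 doesn't affect convergence).
p = 8
8 > 1 → CONVERGES

Converges (p = 8 > 1)


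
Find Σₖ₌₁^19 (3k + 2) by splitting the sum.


Σ(3k+2) = 3·Σk + 2·n
= 3·190 + 2·19
= 570 + 38 = 608

Σ = 608


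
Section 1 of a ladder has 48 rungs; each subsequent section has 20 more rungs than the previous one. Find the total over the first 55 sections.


aₙ = 48 + (55-1)×20 = 1128
Sₙ = n(a₁+aₙ)/2 = 55×(48+1128)/2
= 55×1176/2 = 32340

S_55 = 32340


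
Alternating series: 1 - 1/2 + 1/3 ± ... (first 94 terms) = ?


S = 1 - 1/2 + 1/3 - 1/4 + 1/5 - 1/6 + 1/7 - 1/8 ± ...
= 0.6879
(Full series converges to +ln(2) ≈ +0.6931)

S_94 = 0.6879


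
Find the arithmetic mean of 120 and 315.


AM = (120 + 315)/2 = 435/2 = 217.5

AM = 217.5


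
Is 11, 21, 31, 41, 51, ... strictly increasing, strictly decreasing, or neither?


Differences: 10, 10, 10, 10
All differences > 0 → strictly INCREASING

Monotonically increasing


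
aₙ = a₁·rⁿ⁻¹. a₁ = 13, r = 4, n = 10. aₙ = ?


aₙ = a₁·r^(n-1)
= 13×4^9
= 13×262144
= 3407872

a_10 = 3407872


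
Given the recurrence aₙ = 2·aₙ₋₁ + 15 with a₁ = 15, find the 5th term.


Computing step by step:
a_1 = 15
a_2 = 45
a_3 = 105
a_4 = 225
a_5 = 465


a_5 = 465


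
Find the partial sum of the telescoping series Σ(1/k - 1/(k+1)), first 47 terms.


Telescoping: adjacent terms cancel.
= 1/1 - 1/48
= 1 - 1/48 = 47/48

Sum = 47/48


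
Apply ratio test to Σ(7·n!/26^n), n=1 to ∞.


aₙ = 7·n!/26^n
a_{n+1}/aₙ = (n+1)!/26^(n+1) × 26^n/n!  (constant 7 cancels)
= (n+1)/26
L = lim(n→∞) (n+1)/26 = ∞
L > 1 → series DIVERGES

Diverges (ratio test: L = ∞ > 1)


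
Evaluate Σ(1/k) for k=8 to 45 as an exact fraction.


Σₖ₌8^45 1/k = 1/8 + 1/9 + 1/10 + ... + 1/45
= 16974954787474829269/9419588158802421600
≈ 1.8021

Sum = 16974954787474829269/9419588158802421600 ≈ 1.8021


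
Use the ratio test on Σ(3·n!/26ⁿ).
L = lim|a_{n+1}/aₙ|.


aₙ = 3·n!/26^n
a_{n+1}/aₙ = (n+1)!/26^(n+1) × 26^n/n!  (constant 3 cancels)
= (n+1)/26
L = lim(n→∞) (n+1)/26 = ∞
L > 1 → series DIVERGES

Diverges (ratio test: L = ∞ > 1)


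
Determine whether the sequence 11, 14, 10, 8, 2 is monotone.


Differences: 3, -4, -2, -6
Difference at position 1 is +3 (> 0) but position 2 is -4 (< 0) — sequence both rises and falls
→ NOT monotonic

Not monotonic


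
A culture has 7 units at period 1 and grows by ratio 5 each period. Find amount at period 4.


aₙ = a₁·r^(n-1)
= 7×5^3
= 7×125
= 875

a_4 = 875


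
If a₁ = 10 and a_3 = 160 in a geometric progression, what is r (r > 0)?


r^(n-1) = aₙ/a₁
r^2 = 160/10 = 16
r = 16^(1/2)
= ±4; taking r > 0 gives r = 4

r = 4


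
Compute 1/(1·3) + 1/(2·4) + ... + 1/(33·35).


1/(k(k+2)) = (1/2)·(1/k - 1/(k+2)) (partial fractions)
Telescoping: Σ = (1/2)·(1 + 1/2 - 1/34 - 1/35) = 429/595

Sum = 429/595


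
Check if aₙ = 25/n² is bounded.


a₁ = 25, a₂ = 25/4, a₃ = 25/9, ...
0 < aₙ ≤ 25 for all n ≥ 1
The sequence IS bounded

Bounded (0 < aₙ ≤ 25)


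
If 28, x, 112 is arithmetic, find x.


AM = (28 + 112)/2 = 140/2 = 70

AM = 70


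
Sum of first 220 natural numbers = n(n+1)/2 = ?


n(n+1)/2 = 220×221/2 = 48620/2 = 24310

Σk = 24310


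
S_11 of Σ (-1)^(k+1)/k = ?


S = 1 - 1/2 + 1/3 - 1/4 + 1/5 - 1/6 + 1/7 - 1/8 ± ...
= 0.7365
(Full series converges to +ln(2) ≈ +0.6931)

S_11 = 0.7365


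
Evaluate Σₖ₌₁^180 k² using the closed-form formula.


n = 180
n(n+1)(2n+1)/6 = 180×181×361/6
= 11761380/6 = 1960230

Σk² = 1960230


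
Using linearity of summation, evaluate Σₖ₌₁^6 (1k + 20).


Σ(1k+20) = 1·Σk + 20·n
= 1·21 + 20·6
= 21 + 120 = 141

Σ = 141


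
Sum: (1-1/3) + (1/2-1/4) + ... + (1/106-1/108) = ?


Telescoping with gap 2: two head and two tail terms survive.
= (1 + 1/2) - (1/107 + 1/108)
= 3/2 - 1/107 - 1/108 = 17119/11556

Sum = 17119/11556


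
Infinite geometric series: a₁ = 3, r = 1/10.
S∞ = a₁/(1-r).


S∞ = a₁/(1-r) = 3/(1 - 1/10)
= 3/(9/10)
= 10/3

S∞ = 10/3


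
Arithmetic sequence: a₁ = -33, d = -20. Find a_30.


aₙ = a₁ + (n-1)d
= -33 + (30-1)×-20
= -33 - 580
= -613

a_30 = -613


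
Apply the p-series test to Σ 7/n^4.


p-series test: Σ c/n^p converges if p > 1, diverges if p ≤ 1 (constant c > 0 doesn't affect convergence).
p = 4
4 > 1 → CONVERGES

Converges (p = 4 > 1)


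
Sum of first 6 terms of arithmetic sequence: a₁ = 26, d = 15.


aₙ = 26 + (6-1)×15 = 101
Sₙ = n(a₁+aₙ)/2 = 6×(26+101)/2
= 6×127/2 = 381

S_6 = 381


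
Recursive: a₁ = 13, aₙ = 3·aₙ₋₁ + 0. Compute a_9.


Computing step by step:
a_1 = 13
a_2 = 39
a_3 = 117
a_4 = 351
a_5 = 1053
a_6 = 3159
a_7 = 9477
a_8 = 28431
a_9 = 85293


a_9 = 85293


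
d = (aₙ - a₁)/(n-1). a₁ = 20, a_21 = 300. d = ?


d = (aₙ - a₁)/(n-1)
= (300 - 20)/(21-1)
= 280/20 = 14

d = 14


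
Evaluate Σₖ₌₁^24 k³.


n(n+1)/2 = 24×25/2 = 300
Σk³ = 300² = 90000

Σk³ = 90000


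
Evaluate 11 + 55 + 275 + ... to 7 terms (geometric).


Sₙ = 11×(5^7 - 1)/(5 - 1)
= 11×(78125 - 1)/4
= 11×78124/4
= 214841

S_7 = 214841


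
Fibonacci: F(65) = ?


Fibonacci sequence: 1, 1, 2, 3, 5, 8, 13, 21, 34, 55, 89, ...
F(65) = 17167680177565

F(65) = 17167680177565


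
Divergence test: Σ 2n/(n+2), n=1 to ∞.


lim(n→∞) 2n/(n+2) = 2/1 = 2  (divide numerator and denominator by n)
lim aₙ = 2 ≠ 0 → series DIVERGES

Diverges (lim aₙ = 2 ≠ 0)


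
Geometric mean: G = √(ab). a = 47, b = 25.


GM = √(47×25) = √1175 = 34.2783

GM = 34.2783


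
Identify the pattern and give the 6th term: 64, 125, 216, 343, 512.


Pattern: perfect cubes: n³
Terms: 64, 125, 216, 343, 512
Next term = 729

Next term = 729


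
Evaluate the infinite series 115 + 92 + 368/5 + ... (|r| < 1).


S∞ = a₁/(1-r) = 115/(1 - 4/5)
= 115/(1/5)
= 575

S∞ = 575


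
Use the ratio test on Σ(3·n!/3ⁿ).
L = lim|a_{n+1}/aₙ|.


aₙ = 3·n!/3^n
a_{n+1}/aₙ = (n+1)!/3^(n+1) × 3^n/n!  (constant 3 cancels)
= (n+1)/3
L = lim(n→∞) (n+1)/3 = ∞
L > 1 → series DIVERGES

Diverges (ratio test: L = ∞ > 1)


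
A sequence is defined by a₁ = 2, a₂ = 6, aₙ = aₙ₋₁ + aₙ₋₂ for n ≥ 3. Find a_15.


Computing iteratively: 2, 6, 8, 14, 22, 36, 58, 94, 152, 246, 398, 644, ...
a_15 = 2728

a_15 = 2728


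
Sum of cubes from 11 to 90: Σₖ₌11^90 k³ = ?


Σₖ₌11^90 k³ = [90·91/2]² − [10·11/2]²
= 16769025 − 3025 = 16766000

Σk³ = 16766000


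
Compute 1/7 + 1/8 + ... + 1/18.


Σₖ₌7^18 1/k = 1/7 + 1/8 + 1/9 + ... + 1/18
= 853661/816816
≈ 1.0451

Sum = 853661/816816 ≈ 1.0451


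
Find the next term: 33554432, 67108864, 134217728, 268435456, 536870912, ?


Pattern: powers of 2: 2ⁿ
Terms: 33554432, 67108864, 134217728, 268435456, 536870912
Next term = 1073741824

Next term = 1073741824


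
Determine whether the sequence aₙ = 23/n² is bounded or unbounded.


a₁ = 23, a₂ = 23/4, a₃ = 23/9, ...
0 < aₙ ≤ 23 for all n ≥ 1
The sequence IS bounded

Bounded (0 < aₙ ≤ 23)


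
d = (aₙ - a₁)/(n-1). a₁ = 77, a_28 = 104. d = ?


d = (aₙ - a₁)/(n-1)
= (104 - 77)/(28-1)
= 27/27 = 1

d = 1


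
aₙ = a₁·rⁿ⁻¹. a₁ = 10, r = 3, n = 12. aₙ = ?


aₙ = a₁·r^(n-1)
= 10×3^11
= 10×177147
= 1771470

a_12 = 1771470


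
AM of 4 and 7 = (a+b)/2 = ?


AM = (4 + 7)/2 = 11/2 = 5.5

AM = 5.5


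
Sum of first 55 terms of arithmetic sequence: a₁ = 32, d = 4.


aₙ = 32 + (55-1)×4 = 248
Sₙ = n(a₁+aₙ)/2 = 55×(32+248)/2
= 55×280/2 = 7700

S_55 = 7700


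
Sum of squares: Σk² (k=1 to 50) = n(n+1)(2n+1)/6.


n = 50
n(n+1)(2n+1)/6 = 50×51×101/6
= 257550/6 = 42925

Σk² = 42925


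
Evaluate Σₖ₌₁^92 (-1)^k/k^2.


S = -1 + 1/4 - 1/9 + 1/16 - 1/25 + 1/36 - 1/49 + 1/64 ± ...
= -0.8224
(Full series converges to -π²/12 ≈ -0.8225)

S_92 = -0.8224


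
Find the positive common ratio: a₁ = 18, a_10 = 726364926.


r^(n-1) = aₙ/a₁
r^9 = 726364926/18 = 40353607
r = 40353607^(1/9)
= 7

r = 7


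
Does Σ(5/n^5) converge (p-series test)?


p-series test: Σ c/n^p converges if p > 1, diverges if p ≤ 1 (constant c > 0 doesn't affect convergence).
p = 5
5 > 1 → CONVERGES

Converges (p = 5 > 1)


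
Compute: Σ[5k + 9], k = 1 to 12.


Σ(5k+9) = 5·Σk + 9·n
= 5·78 + 9·12
= 390 + 108 = 498

Σ = 498


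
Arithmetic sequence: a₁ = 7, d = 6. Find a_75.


aₙ = a₁ + (n-1)d
= 7 + (75-1)×6
= 7 + 444
= 451

a_75 = 451


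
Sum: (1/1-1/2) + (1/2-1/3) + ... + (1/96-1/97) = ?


Telescoping: adjacent terms cancel.
= 1/1 - 1/97
= 1 - 1/97 = 96/97

Sum = 96/97


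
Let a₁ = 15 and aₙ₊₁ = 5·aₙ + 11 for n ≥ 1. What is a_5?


Computing step by step:
a_1 = 15
a_2 = 86
a_3 = 441
a_4 = 2216
a_5 = 11091


a_5 = 11091


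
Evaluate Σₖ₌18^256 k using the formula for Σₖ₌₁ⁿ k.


Σₖ₌18^256 k = Σₖ₌₁^256 k − Σₖ₌₁^17 k
= 256·257/2 − 17·18/2
= 32896 − 153 = 32743

Σk = 32743


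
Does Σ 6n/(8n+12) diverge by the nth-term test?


lim(n→∞) 6n/(8n+12) = 6/8 = 3/4  (divide numerator and denominator by n)
lim aₙ = 3/4 ≠ 0 → series DIVERGES

Diverges (lim aₙ = 3/4 ≠ 0)


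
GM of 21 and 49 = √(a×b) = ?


GM = √(21×49) = √1029 = 32.078

GM = 32.078


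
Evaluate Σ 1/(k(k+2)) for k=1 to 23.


1/(k(k+2)) = (1/2)·(1/k - 1/(k+2)) (partial fractions)
Telescoping: Σ = (1/2)·(1 + 1/2 - 1/24 - 1/25) = 851/1200

Sum = 851/1200


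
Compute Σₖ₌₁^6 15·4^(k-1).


Sₙ = 15×(4^6 - 1)/(4 - 1)
= 15×(4096 - 1)/3
= 15×4095/3
= 20475

S_6 = 20475


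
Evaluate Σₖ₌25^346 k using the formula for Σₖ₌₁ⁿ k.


Σₖ₌25^346 k = Σₖ₌₁^346 k − Σₖ₌₁^24 k
= 346·347/2 − 24·25/2
= 60031 − 300 = 59731

Σk = 59731


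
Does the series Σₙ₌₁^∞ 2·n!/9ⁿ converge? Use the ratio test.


aₙ = 2·n!/9^n
a_{n+1}/aₙ = (n+1)!/9^(n+1) × 9^n/n!  (constant 2 cancels)
= (n+1)/9
L = lim(n→∞) (n+1)/9 = ∞
L > 1 → series DIVERGES

Diverges (ratio test: L = ∞ > 1)


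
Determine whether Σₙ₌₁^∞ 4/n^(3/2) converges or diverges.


p-series test: Σ c/n^p converges if p > 1, diverges if p ≤ 1 (constant c > 0 doesn't affect convergence).
p = 3/2
3/2 > 1 → CONVERGES

Converges (p = 3/2 > 1)


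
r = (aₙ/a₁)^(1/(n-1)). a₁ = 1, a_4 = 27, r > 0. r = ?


r^(n-1) = aₙ/a₁
r^3 = 27/1 = 27
r = 27^(1/3)
= 3

r = 3


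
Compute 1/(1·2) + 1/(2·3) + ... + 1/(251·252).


1/(k(k+1)) = 1/k - 1/(k+1) (partial fractions)
Telescoping: Σ = 1 - 1/252 = 251/252

Sum = 251/252


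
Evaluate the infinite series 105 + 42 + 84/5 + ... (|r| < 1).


S∞ = a₁/(1-r) = 105/(1 - 2/5)
= 105/(3/5)
= 175

S∞ = 175


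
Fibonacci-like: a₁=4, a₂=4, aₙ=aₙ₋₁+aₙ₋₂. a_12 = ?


Computing iteratively: 4, 4, 8, 12, 20, 32, 52, 84, 136, 220, 356, 576
a_12 = 576

a_12 = 576


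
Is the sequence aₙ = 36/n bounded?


a₁ = 36, a₂ = 36/2, a₃ = 36/3, ...
0 < aₙ ≤ 36 for all n ≥ 1
Lower bound: 0, Upper bound: 36
The sequence IS bounded

Bounded (0 < aₙ ≤ 36)


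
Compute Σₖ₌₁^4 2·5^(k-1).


Sₙ = 2×(5^4 - 1)/(5 - 1)
= 2×(625 - 1)/4
= 2×624/4
= 312

S_4 = 312


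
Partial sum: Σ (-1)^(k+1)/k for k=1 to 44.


S = 1 - 1/2 + 1/3 - 1/4 + 1/5 - 1/6 + 1/7 - 1/8 ± ...
= 0.6819
(Full series converges to +ln(2) ≈ +0.6931)

S_44 = 0.6819


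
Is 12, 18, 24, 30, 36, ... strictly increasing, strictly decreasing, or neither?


Differences: 6, 6, 6, 6
All differences > 0 → strictly INCREASING

Monotonically increasing


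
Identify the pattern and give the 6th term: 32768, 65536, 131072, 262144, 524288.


Pattern: powers of 2: 2ⁿ
Terms: 32768, 65536, 131072, 262144, 524288
Next term = 1048576

Next term = 1048576


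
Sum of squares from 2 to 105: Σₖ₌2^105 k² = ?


Σₖ₌2^105 k² = Σₖ₌₁^105 k² − Σₖ₌₁^1 k²
= 105·106·211/6 − 1·2·3/6
= 391405 − 1 = 391404

Σk² = 391404


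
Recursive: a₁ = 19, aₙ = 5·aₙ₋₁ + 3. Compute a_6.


Computing step by step:
a_1 = 19
a_2 = 98
a_3 = 493
a_4 = 2468
a_5 = 12343
a_6 = 61718


a_6 = 61718


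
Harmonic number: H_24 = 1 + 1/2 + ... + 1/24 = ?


H_24 = 1/1 + 1/2 + 1/3 + ... + 1/24
= 1347822955/356948592
≈ 3.776

H_24 = 1347822955/356948592 ≈ 3.776


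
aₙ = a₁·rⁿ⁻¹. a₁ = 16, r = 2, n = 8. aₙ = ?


aₙ = a₁·r^(n-1)
= 16×2^7
= 16×128
= 2048

a_8 = 2048


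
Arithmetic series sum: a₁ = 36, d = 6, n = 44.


aₙ = 36 + (44-1)×6 = 294
Sₙ = n(a₁+aₙ)/2 = 44×(36+294)/2
= 44×330/2 = 7260

S_44 = 7260


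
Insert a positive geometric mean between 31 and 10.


GM = √(31×10) = √310 = 17.6068

GM = 17.6068


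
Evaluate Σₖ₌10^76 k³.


Σₖ₌10^76 k³ = [76·77/2]² − [9·10/2]²
= 8561476 − 2025 = 8559451

Σk³ = 8559451


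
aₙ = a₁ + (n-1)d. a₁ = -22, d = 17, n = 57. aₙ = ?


aₙ = a₁ + (n-1)d
= -22 + (57-1)×17
= -22 + 952
= 930

a_57 = 930


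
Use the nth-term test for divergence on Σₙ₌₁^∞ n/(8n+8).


lim(n→∞) n/(8n+8) = 1/8 = 1/8  (divide numerator and denominator by n)
lim aₙ = 1/8 ≠ 0 → series DIVERGES

Diverges (lim aₙ = 1/8 ≠ 0)


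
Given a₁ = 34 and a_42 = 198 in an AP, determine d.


d = (aₙ - a₁)/(n-1)
= (198 - 34)/(42-1)
= 164/41 = 4

d = 4


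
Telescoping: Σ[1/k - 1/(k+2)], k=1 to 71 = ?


Telescoping with gap 2: two head and two tail terms survive.
= (1 + 1/2) - (1/72 + 1/73)
= 3/2 - 1/72 - 1/73 = 7739/5256

Sum = 7739/5256


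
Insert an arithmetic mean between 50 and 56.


AM = (50 + 56)/2 = 106/2 = 53

AM = 53


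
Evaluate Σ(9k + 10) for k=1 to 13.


Σ(9k+10) = 9·Σk + 10·n
= 9·91 + 10·13
= 819 + 130 = 949

Σ = 949


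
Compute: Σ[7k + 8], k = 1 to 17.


Σ(7k+8) = 7·Σk + 8·n
= 7·153 + 8·17
= 1071 + 136 = 1207

Σ = 1207


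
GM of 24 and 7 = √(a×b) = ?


GM = √(24×7) = √168 = 12.9615

GM = 12.9615


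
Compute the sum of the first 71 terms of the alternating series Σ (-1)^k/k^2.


S = -1 + 1/4 - 1/9 + 1/16 - 1/25 + 1/36 - 1/49 + 1/64 ± ...
= -0.8226
(Full series converges to -π²/12 ≈ -0.8225)

S_71 = -0.8226


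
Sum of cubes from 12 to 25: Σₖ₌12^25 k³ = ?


Σₖ₌12^25 k³ = [25·26/2]² − [11·12/2]²
= 105625 − 4356 = 101269

Σk³ = 101269


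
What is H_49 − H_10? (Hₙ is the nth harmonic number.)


Σₖ₌11^49 1/k = 1/11 + 1/12 + 1/13 + ... + 1/49
= 4804253716567824832211/3099044504245996706400
≈ 1.5502

Sum = 4804253716567824832211/3099044504245996706400 ≈ 1.5502


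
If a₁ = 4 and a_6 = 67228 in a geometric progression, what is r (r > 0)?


r^(n-1) = aₙ/a₁
r^5 = 67228/4 = 16807
r = 16807^(1/5)
= 7

r = 7


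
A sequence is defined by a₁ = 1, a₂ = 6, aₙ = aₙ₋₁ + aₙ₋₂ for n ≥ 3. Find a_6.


Computing iteratively: 1, 6, 7, 13, 20, 33
a_6 = 33

a_6 = 33


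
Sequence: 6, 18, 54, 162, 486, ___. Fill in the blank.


Pattern: geometric (r=3)
Terms: 6, 18, 54, 162, 486
Next term = 1458

Next term = 1458


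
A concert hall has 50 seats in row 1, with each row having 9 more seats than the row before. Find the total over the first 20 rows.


aₙ = 50 + (20-1)×9 = 221
Sₙ = n(a₁+aₙ)/2 = 20×(50+221)/2
= 20×271/2 = 2710

S_20 = 2710


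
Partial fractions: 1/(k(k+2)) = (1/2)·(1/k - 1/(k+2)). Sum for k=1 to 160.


1/(k(k+2)) = (1/2)·(1/k - 1/(k+2)) (partial fractions)
Telescoping: Σ = (1/2)·(1 + 1/2 - 1/161 - 1/162) = 9700/13041

Sum = 9700/13041


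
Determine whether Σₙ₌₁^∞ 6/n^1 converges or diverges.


p-series test: Σ c/n^p converges if p > 1, diverges if p ≤ 1 (constant c > 0 doesn't affect convergence).
p = 1
1 ≤ 1 → DIVERGES

Diverges (p = 1 ≤ 1)


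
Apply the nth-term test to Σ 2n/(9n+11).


lim(n→∞) 2n/(9n+11) = 2/9 = 2/9  (divide numerator and denominator by n)
lim aₙ = 2/9 ≠ 0 → series DIVERGES

Diverges (lim aₙ = 2/9 ≠ 0)


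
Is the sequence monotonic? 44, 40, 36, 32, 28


Differences: -4, -4, -4, -4
All differences < 0 → strictly DECREASING

Monotonically decreasing


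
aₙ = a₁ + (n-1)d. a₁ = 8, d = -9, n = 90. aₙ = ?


aₙ = a₁ + (n-1)d
= 8 + (90-1)×-9
= 8 - 801
= -793

a_90 = -793


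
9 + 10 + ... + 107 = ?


Σₖ₌9^107 k = Σₖ₌₁^107 k − Σₖ₌₁^8 k
= 107·108/2 − 8·9/2
= 5778 − 36 = 5742

Σk = 5742


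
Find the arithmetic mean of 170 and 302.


AM = (170 + 302)/2 = 472/2 = 236

AM = 236


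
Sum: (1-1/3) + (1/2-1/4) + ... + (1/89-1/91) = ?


Telescoping with gap 2: two head and two tail terms survive.
= (1 + 1/2) - (1/90 + 1/91)
= 3/2 - 1/90 - 1/91 = 6052/4095

Sum = 6052/4095


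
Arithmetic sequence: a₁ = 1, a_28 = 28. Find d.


d = (aₙ - a₁)/(n-1)
= (28 - 1)/(28-1)
= 27/27 = 1

d = 1


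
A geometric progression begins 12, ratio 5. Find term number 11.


aₙ = a₁·r^(n-1)
= 12×5^10
= 12×9765625
= 117187500

a_11 = 117187500


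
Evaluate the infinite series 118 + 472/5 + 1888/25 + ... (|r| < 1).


S∞ = a₁/(1-r) = 118/(1 - 4/5)
= 118/(1/5)
= 590

S∞ = 590


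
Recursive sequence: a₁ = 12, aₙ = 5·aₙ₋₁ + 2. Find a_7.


Computing step by step:
a_1 = 12
a_2 = 62
a_3 = 312
a_4 = 1562
a_5 = 7812
a_6 = 39062
a_7 = 195312


a_7 = 195312


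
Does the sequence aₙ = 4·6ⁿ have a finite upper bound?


aₙ = 4·6ⁿ → as n→∞, aₙ→∞ (since base 6 > 1)
No finite upper bound exists
The sequence is UNBOUNDED

Unbounded (aₙ → ∞ as n → ∞)


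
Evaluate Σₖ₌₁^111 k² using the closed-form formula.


n = 111
n(n+1)(2n+1)/6 = 111×112×223/6
= 2772336/6 = 462056

Σk² = 462056


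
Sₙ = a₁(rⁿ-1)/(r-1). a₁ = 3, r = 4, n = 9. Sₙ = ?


Sₙ = 3×(4^9 - 1)/(4 - 1)
= 3×(262144 - 1)/3
= 3×262143/3
= 262143

S_9 = 262143


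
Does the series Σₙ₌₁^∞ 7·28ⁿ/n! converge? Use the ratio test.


aₙ = 7·28^n/n!
a_{n+1}/aₙ = 28^(n+1)/(n+1)! × n!/28^n  (constant 7 cancels)
= 28/(n+1)
L = lim(n→∞) 28/(n+1) = 0
L < 1 → series CONVERGES

Converges (ratio test: L = 0 < 1)


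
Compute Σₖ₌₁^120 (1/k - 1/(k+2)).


Telescoping with gap 2: two head and two tail terms survive.
= (1 + 1/2) - (1/121 + 1/122)
= 3/2 - 1/121 - 1/122 = 10950/7381

Sum = 10950/7381


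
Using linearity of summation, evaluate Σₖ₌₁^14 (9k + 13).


Σ(9k+13) = 9·Σk + 13·n
= 9·105 + 13·14
= 945 + 182 = 1127

Σ = 1127


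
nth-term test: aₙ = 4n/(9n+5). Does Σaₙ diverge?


lim(n→∞) 4n/(9n+5) = 4/9 = 4/9  (divide numerator and denominator by n)
lim aₙ = 4/9 ≠ 0 → series DIVERGES

Diverges (lim aₙ = 4/9 ≠ 0)


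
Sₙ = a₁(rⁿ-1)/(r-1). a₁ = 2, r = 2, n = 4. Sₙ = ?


Sₙ = 2×(2^4 - 1)/(2 - 1)
= 2×(16 - 1)/1
= 2×15/1
= 30

S_4 = 30


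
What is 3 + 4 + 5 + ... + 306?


Σₖ₌3^306 k = Σₖ₌₁^306 k − Σₖ₌₁^2 k
= 306·307/2 − 2·3/2
= 46971 − 3 = 46968

Σk = 46968


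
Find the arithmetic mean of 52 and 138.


AM = (52 + 138)/2 = 190/2 = 95

AM = 95


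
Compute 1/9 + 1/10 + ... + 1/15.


Σₖ₌9^15 1/k = 1/9 + 1/10 + 1/11 + 1/12 + 1/13 + 1/14 + 1/15
= 21635/36036
≈ 0.6004

Sum = 21635/36036 ≈ 0.6004


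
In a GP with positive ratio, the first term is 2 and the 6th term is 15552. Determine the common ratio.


r^(n-1) = aₙ/a₁
r^5 = 15552/2 = 7776
r = 7776^(1/5)
= 6

r = 6


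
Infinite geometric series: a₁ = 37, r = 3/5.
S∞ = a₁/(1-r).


S∞ = a₁/(1-r) = 37/(1 - 3/5)
= 37/(2/5)
= 185/2

S∞ = 185/2


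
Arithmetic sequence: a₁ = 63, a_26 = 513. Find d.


d = (aₙ - a₁)/(n-1)
= (513 - 63)/(26-1)
= 450/25 = 18

d = 18


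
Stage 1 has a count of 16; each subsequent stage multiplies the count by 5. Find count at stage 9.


aₙ = a₁·r^(n-1)
= 16×5^8
= 16×390625
= 6250000

a_9 = 6250000


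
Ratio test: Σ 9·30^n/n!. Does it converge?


aₙ = 9·30^n/n!
a_{n+1}/aₙ = 30^(n+1)/(n+1)! × n!/30^n  (constant 9 cancels)
= 30/(n+1)
L = lim(n→∞) 30/(n+1) = 0
L < 1 → series CONVERGES

Converges (ratio test: L = 0 < 1)


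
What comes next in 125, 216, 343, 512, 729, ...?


Pattern: perfect cubes: n³
Terms: 125, 216, 343, 512, 729
Next term = 1000

Next term = 1000


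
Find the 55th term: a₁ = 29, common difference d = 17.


aₙ = a₁ + (n-1)d
= 29 + (55-1)×17
= 29 + 918
= 947

a_55 = 947


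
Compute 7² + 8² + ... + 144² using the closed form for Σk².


Σₖ₌7^144 k² = Σₖ₌₁^144 k² − Σₖ₌₁^6 k²
= 144·145·289/6 − 6·7·13/6
= 1005720 − 91 = 1005629

Σk² = 1005629


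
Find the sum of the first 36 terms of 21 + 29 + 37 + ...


aₙ = 21 + (36-1)×8 = 301
Sₙ = n(a₁+aₙ)/2 = 36×(21+301)/2
= 36×322/2 = 5796

S_36 = 5796


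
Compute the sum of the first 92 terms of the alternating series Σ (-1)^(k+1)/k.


S = 1 - 1/2 + 1/3 - 1/4 + 1/5 - 1/6 + 1/7 - 1/8 ± ...
= 0.6877
(Full series converges to +ln(2) ≈ +0.6931)

S_92 = 0.6877


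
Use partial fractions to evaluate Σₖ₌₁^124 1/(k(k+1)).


1/(k(k+1)) = 1/k - 1/(k+1) (partial fractions)
Telescoping: Σ = 1 - 1/125 = 124/125

Sum = 124/125


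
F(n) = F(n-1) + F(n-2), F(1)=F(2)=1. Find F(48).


Fibonacci sequence: 1, 1, 2, 3, 5, 8, 13, 21, 34, 55, 89, ...
F(48) = 4807526976

F(48) = 4807526976


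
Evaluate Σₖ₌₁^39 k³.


n(n+1)/2 = 39×40/2 = 780
Σk³ = 780² = 608400

Σk³ = 608400


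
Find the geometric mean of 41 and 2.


GM = √(41×2) = √82 = 9.0554

GM = 9.0554


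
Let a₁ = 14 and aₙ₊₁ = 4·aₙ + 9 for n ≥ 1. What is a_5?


Computing step by step:
a_1 = 14
a_2 = 65
a_3 = 269
a_4 = 1085
a_5 = 4349


a_5 = 4349


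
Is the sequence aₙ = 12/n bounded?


a₁ = 12, a₂ = 12/2, a₃ = 12/3, ...
0 < aₙ ≤ 12 for all n ≥ 1
Lower bound: 0, Upper bound: 12
The sequence IS bounded

Bounded (0 < aₙ ≤ 12)


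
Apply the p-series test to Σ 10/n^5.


p-series test: Σ c/n^p converges if p > 1, diverges if p ≤ 1 (constant c > 0 doesn't affect convergence).
p = 5
5 > 1 → CONVERGES

Converges (p = 5 > 1)


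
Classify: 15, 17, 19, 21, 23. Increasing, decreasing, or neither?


Differences: 2, 2, 2, 2
All differences > 0 → strictly INCREASING

Monotonically increasing


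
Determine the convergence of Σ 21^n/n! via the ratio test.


aₙ = 21^n/n!
a_{n+1}/aₙ = 21^(n+1)/(n+1)! × n!/21^n
= 21/(n+1)
L = lim(n→∞) 21/(n+1) = 0
L < 1 → series CONVERGES

Converges (ratio test: L = 0 < 1)


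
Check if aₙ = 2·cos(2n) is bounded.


For all n, -1 ≤ cos(2n) ≤ 1, so -2 ≤ 2·cos(2n) ≤ 2
Lower bound: -2, Upper bound: 2
The sequence IS bounded

Bounded (-2 ≤ aₙ ≤ 2)


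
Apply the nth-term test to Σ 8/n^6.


lim(n→∞) 8/n^6 = 0
lim aₙ = 0 → nth-term test is INCONCLUSIVE
(Need other tests; this is actually a convergent p-series with p=6 > 1)

Inconclusive (lim aₙ = 0; need another test)


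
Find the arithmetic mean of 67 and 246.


AM = (67 + 246)/2 = 313/2 = 156.5

AM = 156.5


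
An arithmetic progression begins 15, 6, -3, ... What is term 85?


aₙ = a₁ + (n-1)d
= 15 + (85-1)×-9
= 15 - 756
= -741

a_85 = -741


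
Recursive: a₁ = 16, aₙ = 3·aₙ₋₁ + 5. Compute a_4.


Computing step by step:
a_1 = 16
a_2 = 53
a_3 = 164
a_4 = 497


a_4 = 497


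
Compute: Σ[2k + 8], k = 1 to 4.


Σ(2k+8) = 2·Σk + 8·n
= 2·10 + 8·4
= 20 + 32 = 52

Σ = 52


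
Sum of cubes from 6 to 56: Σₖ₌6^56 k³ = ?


Σₖ₌6^56 k³ = [56·57/2]² − [5·6/2]²
= 2547216 − 225 = 2546991

Σk³ = 2546991


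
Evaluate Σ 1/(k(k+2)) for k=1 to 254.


1/(k(k+2)) = (1/2)·(1/k - 1/(k+2)) (partial fractions)
Telescoping: Σ = (1/2)·(1 + 1/2 - 1/255 - 1/256) = 97409/130560

Sum = 97409/130560


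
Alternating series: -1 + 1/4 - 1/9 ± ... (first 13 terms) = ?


S = -1 + 1/4 - 1/9 + 1/16 - 1/25 + 1/36 - 1/49 + 1/64 ± ...
= -0.8252
(Full series converges to -π²/12 ≈ -0.8225)

S_13 = -0.8252


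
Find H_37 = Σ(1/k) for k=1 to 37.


H_37 = 1/1 + 1/2 + 1/3 + ... + 1/37
= 2040798836801833/485721041551200
≈ 4.2016

H_37 = 2040798836801833/485721041551200 ≈ 4.2016


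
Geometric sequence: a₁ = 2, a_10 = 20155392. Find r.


r^(n-1) = aₙ/a₁
r^9 = 20155392/2 = 10077696
r = 10077696^(1/9)
= 6

r = 6


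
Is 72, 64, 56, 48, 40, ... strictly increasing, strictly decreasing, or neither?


Differences: -8, -8, -8, -8
All differences < 0 → strictly DECREASING

Monotonically decreasing


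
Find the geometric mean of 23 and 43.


GM = √(23×43) = √989 = 31.4484

GM = 31.4484


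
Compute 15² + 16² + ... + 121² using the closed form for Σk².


Σₖ₌15^121 k² = Σₖ₌₁^121 k² − Σₖ₌₁^14 k²
= 121·122·243/6 − 14·15·29/6
= 597861 − 1015 = 596846

Σk² = 596846


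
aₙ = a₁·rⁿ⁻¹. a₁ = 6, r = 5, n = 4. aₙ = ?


aₙ = a₁·r^(n-1)
= 6×5^3
= 6×125
= 750

a_4 = 750


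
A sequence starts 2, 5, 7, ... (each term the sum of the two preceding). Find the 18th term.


Computing iteratively: 2, 5, 7, 12, 19, 31, 50, 81, 131, 212, 343, 555, ...
a_18 = 9959

a_18 = 9959


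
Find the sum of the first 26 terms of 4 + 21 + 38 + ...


aₙ = 4 + (26-1)×17 = 429
Sₙ = n(a₁+aₙ)/2 = 26×(4+429)/2
= 26×433/2 = 5629

S_26 = 5629


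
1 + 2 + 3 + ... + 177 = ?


n(n+1)/2 = 177×178/2 = 31506/2 = 15753

Σk = 15753


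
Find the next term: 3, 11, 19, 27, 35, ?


Pattern: arithmetic (d=8)
Terms: 3, 11, 19, 27, 35
Next term = 43

Next term = 43


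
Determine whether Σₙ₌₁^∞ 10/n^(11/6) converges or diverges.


p-series test: Σ c/n^p converges if p > 1, diverges if p ≤ 1 (constant c > 0 doesn't affect convergence).
p = 11/6
11/6 > 1 → CONVERGES

Converges (p = 11/6 > 1)


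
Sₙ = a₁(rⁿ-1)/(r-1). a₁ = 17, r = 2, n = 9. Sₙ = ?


Sₙ = 17×(2^9 - 1)/(2 - 1)
= 17×(512 - 1)/1
= 17×511/1
= 8687

S_9 = 8687


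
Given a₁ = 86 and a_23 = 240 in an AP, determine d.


d = (aₙ - a₁)/(n-1)
= (240 - 86)/(23-1)
= 154/22 = 7

d = 7


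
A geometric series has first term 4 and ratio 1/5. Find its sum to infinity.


S∞ = a₁/(1-r) = 4/(1 - 1/5)
= 4/(4/5)
= 5

S∞ = 5


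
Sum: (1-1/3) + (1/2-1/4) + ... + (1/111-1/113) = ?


Telescoping with gap 2: two head and two tail terms survive.
= (1 + 1/2) - (1/112 + 1/113)
= 3/2 - 1/112 - 1/113 = 18759/12656

Sum = 18759/12656


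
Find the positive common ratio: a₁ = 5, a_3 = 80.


r^(n-1) = aₙ/a₁
r^2 = 80/5 = 16
r = 16^(1/2)
= ±4; taking r > 0 gives r = 4

r = 4


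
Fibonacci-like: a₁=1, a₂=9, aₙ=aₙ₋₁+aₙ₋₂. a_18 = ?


Computing iteratively: 1, 9, 10, 19, 29, 48, 77, 125, 202, 327, 529, 856, ...
a_18 = 15360

a_18 = 15360


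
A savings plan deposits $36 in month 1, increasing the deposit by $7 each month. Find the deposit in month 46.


aₙ = a₁ + (n-1)d
= 36 + (46-1)×7
= 36 + 315
= 351

a_46 = 351


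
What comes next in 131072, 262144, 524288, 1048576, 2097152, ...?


Pattern: powers of 2: 2ⁿ
Terms: 131072, 262144, 524288, 1048576, 2097152
Next term = 4194304

Next term = 4194304


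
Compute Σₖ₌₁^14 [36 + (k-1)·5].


aₙ = 36 + (14-1)×5 = 101
Sₙ = n(a₁+aₙ)/2 = 14×(36+101)/2
= 14×137/2 = 959

S_14 = 959


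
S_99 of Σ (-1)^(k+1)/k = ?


S = 1 - 1/2 + 1/3 - 1/4 + 1/5 - 1/6 + 1/7 - 1/8 ± ...
= 0.6982
(Full series converges to +ln(2) ≈ +0.6931)

S_99 = 0.6982


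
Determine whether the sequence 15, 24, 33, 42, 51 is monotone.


Differences: 9, 9, 9, 9
All differences > 0 → strictly INCREASING

Monotonically increasing


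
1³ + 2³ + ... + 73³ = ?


n(n+1)/2 = 73×74/2 = 2701
Σk³ = 2701² = 7295401

Σk³ = 7295401


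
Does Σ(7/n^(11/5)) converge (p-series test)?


p-series test: Σ c/n^p converges if p > 1, diverges if p ≤ 1 (constant c > 0 doesn't affect convergence).
p = 11/5
11/5 > 1 → CONVERGES

Converges (p = 11/5 > 1)
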